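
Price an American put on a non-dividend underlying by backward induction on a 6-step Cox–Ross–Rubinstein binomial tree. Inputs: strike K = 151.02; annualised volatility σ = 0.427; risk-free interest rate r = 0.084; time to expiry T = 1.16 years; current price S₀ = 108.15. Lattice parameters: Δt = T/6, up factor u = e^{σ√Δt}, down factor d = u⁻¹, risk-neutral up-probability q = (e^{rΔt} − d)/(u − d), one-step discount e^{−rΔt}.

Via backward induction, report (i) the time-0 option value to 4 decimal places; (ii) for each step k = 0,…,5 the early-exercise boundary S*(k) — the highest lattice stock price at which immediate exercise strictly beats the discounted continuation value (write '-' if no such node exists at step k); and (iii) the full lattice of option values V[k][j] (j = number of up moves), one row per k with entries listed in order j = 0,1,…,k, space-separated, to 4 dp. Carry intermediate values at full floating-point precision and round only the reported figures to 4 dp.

params: Δt=0.19333 u=1.20653 d=0.82882 q=0.49655 e^(-rΔt)=0.98389
t_6 payoffs: 115.9616 99.9847 76.7269 42.8700 0.0000 0.0000 0.0000
t_5: node(5,0) S=42.2991 payoff=108.7209 vs cont=106.2881 → 108.7209 [stop]  node(5,1) S=61.5757 payoff=89.4443 vs cont=87.0115 → 89.4443 [stop]  node(5,2) S=89.6370 payoff=61.3830 vs cont=58.9502 → 61.3830 [stop]  node(5,3) S=130.4865 payoff=20.5335 vs cont=21.2354 → 21.2354 [wait]  node(5,4) S=189.9519 payoff=0.0000 vs cont=0.0000 → 0.0000 [wait]  node(5,5) S=276.5169 payoff=0.0000 vs cont=0.0000 → 0.0000 [wait]  ⇒ S*(5)=89.6370
t_4: node(4,0) S=51.0353 payoff=99.9847 vs cont=97.5520 → 99.9847 [stop]  node(4,1) S=74.2931 payoff=76.7269 vs cont=74.2941 → 76.7269 [stop]  node(4,2) S=108.1500 payoff=42.8700 vs cont=40.7801 → 42.8700 [stop]  node(4,3) S=157.4362 payoff=0.0000 vs cont=10.5188 → 10.5188 [wait]  node(4,4) S=229.1831 payoff=0.0000 vs cont=0.0000 → 0.0000 [wait]  ⇒ S*(4)=108.1500
t_3: node(3,0) S=61.5757 payoff=89.4443 vs cont=87.0115 → 89.4443 [stop]  node(3,1) S=89.6370 payoff=61.3830 vs cont=58.9502 → 61.3830 [stop]  node(3,2) S=130.4865 payoff=20.5335 vs cont=26.3743 → 26.3743 [wait]  node(3,3) S=189.9519 payoff=0.0000 vs cont=5.2104 → 5.2104 [wait]  ⇒ S*(3)=89.6370
t_2: node(2,0) S=74.2931 payoff=76.7269 vs cont=74.2941 → 76.7269 [stop]  node(2,1) S=108.1500 payoff=42.8700 vs cont=43.2908 → 43.2908 [wait]  node(2,2) S=157.4362 payoff=0.0000 vs cont=15.6099 → 15.6099 [wait]  ⇒ S*(2)=74.2931
t_1: node(1,0) S=89.6370 payoff=61.3830 vs cont=59.1558 → 61.3830 [stop]  node(1,1) S=130.4865 payoff=20.5335 vs cont=29.0700 → 29.0700 [wait]  ⇒ S*(1)=89.6370
t_0: node(0,0) S=108.1500 payoff=42.8700 vs cont=44.6077 → 44.6077 [wait]  ⇒ S*(0)=-

price = 44.6077
boundary = - 89.6370 74.2931 89.6370 108.1500 89.6370
tree:
44.6077
61.3830 29.0700
76.7269 43.2908 15.6099
89.4443 61.3830 26.3743 5.2104
99.9847 76.7269 42.8700 10.5188 0.0000
108.7209 89.4443 61.3830 21.2354 0.0000 0.0000
115.9616 99.9847 76.7269 42.8700 0.0000 0.0000 0.0000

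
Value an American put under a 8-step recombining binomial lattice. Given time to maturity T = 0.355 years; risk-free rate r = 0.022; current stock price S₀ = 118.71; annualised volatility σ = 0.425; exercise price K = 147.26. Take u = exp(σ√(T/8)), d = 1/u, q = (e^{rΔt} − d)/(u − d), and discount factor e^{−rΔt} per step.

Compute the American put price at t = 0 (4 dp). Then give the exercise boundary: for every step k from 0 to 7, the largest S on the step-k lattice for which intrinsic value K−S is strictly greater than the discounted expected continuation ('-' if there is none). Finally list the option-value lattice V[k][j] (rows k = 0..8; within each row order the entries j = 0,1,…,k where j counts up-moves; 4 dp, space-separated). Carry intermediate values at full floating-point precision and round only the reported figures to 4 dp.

price = 31.5795
boundary = - - - 90.7492 99.2486 108.5440 118.7100 129.8281
tree:
31.5795
39.5487 23.1160
48.0223 30.5614 15.1958
56.5108 39.0364 21.5545 8.4225
64.2823 48.0114 29.5117 13.0834 3.4520
71.3883 56.5108 38.7160 19.7223 6.0060 0.7261
77.8857 64.2823 48.0114 28.5500 10.3161 1.4061 0.0000
83.8267 71.3883 56.5108 38.7160 17.4319 2.7228 0.0000 0.0000
89.2590 77.8857 64.2823 48.0114 28.5500 5.2725 0.0000 0.0000 0.0000

Δt=0.04437, u=1.09366, d=0.91436, q=0.48308, disc=e^(-rΔt)=0.99902
k=8 terminal: V=max(K-S,0) → 89.2590 77.8857 64.2823 48.0114 28.5500 5.2725 0.0000 0.0000 0.0000
k=7: j=0 S=63.4333 intr=83.8267 cont=83.6830 V=83.8267[EX]; j=1 S=75.8717 intr=71.3883 cont=71.2446 V=71.3883[EX]; j=2 S=90.7492 intr=56.5108 cont=56.3671 V=56.5108[EX]; j=3 S=108.5440 intr=38.7160 cont=38.5723 V=38.7160[EX]; j=4 S=129.8281 intr=17.4319 cont=17.2882 V=17.4319[EX]; j=5 S=155.2858 intr=0.0000 cont=2.7228 V=2.7228[hold]; j=6 S=185.7353 intr=0.0000 cont=0.0000 V=0.0000[hold]; j=7 S=222.1557 intr=0.0000 cont=0.0000 V=0.0000[hold]  S*(7)=129.8281
k=6: j=0 S=69.3743 intr=77.8857 cont=77.7420 V=77.8857[EX]; j=1 S=82.9777 intr=64.2823 cont=64.1386 V=64.2823[EX]; j=2 S=99.2486 intr=48.0114 cont=47.8677 V=48.0114[EX]; j=3 S=118.7100 intr=28.5500 cont=28.4063 V=28.5500[EX]; j=4 S=141.9875 intr=5.2725 cont=10.3161 V=10.3161[hold]; j=5 S=169.8295 intr=0.0000 cont=1.4061 V=1.4061[hold]; j=6 S=203.1309 intr=0.0000 cont=0.0000 V=0.0000[hold]  S*(6)=118.7100
k=5: j=0 S=75.8717 intr=71.3883 cont=71.2446 V=71.3883[EX]; j=1 S=90.7492 intr=56.5108 cont=56.3671 V=56.5108[EX]; j=2 S=108.5440 intr=38.7160 cont=38.5723 V=38.7160[EX]; j=3 S=129.8281 intr=17.4319 cont=19.7223 V=19.7223[hold]; j=4 S=155.2858 intr=0.0000 cont=6.0060 V=6.0060[hold]; j=5 S=185.7353 intr=0.0000 cont=0.7261 V=0.7261[hold]  S*(5)=108.5440
k=4: j=0 S=82.9777 intr=64.2823 cont=64.1386 V=64.2823[EX]; j=1 S=99.2486 intr=48.0114 cont=47.8677 V=48.0114[EX]; j=2 S=118.7100 intr=28.5500 cont=29.5117 V=29.5117[hold]; j=3 S=141.9875 intr=5.2725 cont=13.0834 V=13.0834[hold]; j=4 S=169.8295 intr=0.0000 cont=3.4520 V=3.4520[hold]  S*(4)=99.2486
k=3: j=0 S=90.7492 intr=56.5108 cont=56.3671 V=56.5108[EX]; j=1 S=108.5440 intr=38.7160 cont=39.0364 V=39.0364[hold]; j=2 S=129.8281 intr=17.4319 cont=21.5545 V=21.5545[hold]; j=3 S=155.2858 intr=0.0000 cont=8.4225 V=8.4225[hold]  S*(3)=90.7492
k=2: j=0 S=99.2486 intr=48.0114 cont=48.0223 V=48.0223[hold]; j=1 S=118.7100 intr=28.5500 cont=30.5614 V=30.5614[hold]; j=2 S=141.9875 intr=5.2725 cont=15.1958 V=15.1958[hold]  S*(2)=-
k=1: j=0 S=108.5440 intr=38.7160 cont=39.5487 V=39.5487[hold]; j=1 S=129.8281 intr=17.4319 cont=23.1160 V=23.1160[hold]  S*(1)=-
k=0: j=0 S=118.7100 intr=28.5500 cont=31.5795 V=31.5795[hold]  S*(0)=-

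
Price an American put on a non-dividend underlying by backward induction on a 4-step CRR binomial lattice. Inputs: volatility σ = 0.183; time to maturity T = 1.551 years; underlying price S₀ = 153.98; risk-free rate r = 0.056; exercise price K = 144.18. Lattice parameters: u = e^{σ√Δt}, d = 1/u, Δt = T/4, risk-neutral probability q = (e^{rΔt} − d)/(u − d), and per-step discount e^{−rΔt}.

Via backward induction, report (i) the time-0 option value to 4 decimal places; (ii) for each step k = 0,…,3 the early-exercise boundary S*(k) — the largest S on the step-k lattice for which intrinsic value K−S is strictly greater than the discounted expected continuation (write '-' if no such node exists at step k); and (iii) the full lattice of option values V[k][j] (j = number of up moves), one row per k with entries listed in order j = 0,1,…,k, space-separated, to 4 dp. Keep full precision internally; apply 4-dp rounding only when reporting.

price = 5.6780
boundary = - - 122.5987 109.3947
tree:
5.6780
11.2758 1.6341
21.5813 3.8626 0.0000
34.7853 9.1302 0.0000 0.0000
46.5671 21.5813 0.0000 0.0000 0.0000

params: Δt=0.38775 u=1.12070 d=0.89230 q=0.56765 e^(-rΔt)=0.97852
t_4 payoffs: 46.5671 21.5813 0.0000 0.0000 0.0000
t_3: node(3,0) S=109.3947 payoff=34.7853 vs cont=31.6883 → 34.7853 [stop]  node(3,1) S=137.3963 payoff=6.7837 vs cont=9.1302 → 9.1302 [wait]  node(3,2) S=172.5654 payoff=0.0000 vs cont=0.0000 → 0.0000 [wait]  node(3,3) S=216.7366 payoff=0.0000 vs cont=0.0000 → 0.0000 [wait]  ⇒ S*(3)=109.3947
t_2: node(2,0) S=122.5987 payoff=21.5813 vs cont=19.7878 → 21.5813 [stop]  node(2,1) S=153.9800 payoff=0.0000 vs cont=3.8626 → 3.8626 [wait]  node(2,2) S=193.3940 payoff=0.0000 vs cont=0.0000 → 0.0000 [wait]  ⇒ S*(2)=122.5987
t_1: node(1,0) S=137.3963 payoff=6.7837 vs cont=11.2758 → 11.2758 [wait]  node(1,1) S=172.5654 payoff=0.0000 vs cont=1.6341 → 1.6341 [wait]  ⇒ S*(1)=-
t_0: node(0,0) S=153.9800 payoff=0.0000 vs cont=5.6780 → 5.6780 [wait]  ⇒ S*(0)=-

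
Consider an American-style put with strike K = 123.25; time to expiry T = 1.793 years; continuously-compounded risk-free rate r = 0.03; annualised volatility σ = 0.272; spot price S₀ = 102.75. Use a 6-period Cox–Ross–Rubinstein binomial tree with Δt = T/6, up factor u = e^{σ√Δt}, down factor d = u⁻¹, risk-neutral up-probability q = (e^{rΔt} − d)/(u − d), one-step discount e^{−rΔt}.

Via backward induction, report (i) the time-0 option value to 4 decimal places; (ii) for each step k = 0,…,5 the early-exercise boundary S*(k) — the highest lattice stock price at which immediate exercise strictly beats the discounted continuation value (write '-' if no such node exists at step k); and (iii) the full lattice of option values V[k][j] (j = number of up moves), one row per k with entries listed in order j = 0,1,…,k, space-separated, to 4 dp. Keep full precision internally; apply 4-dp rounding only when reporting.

Δt=0.29883, u=1.16031, d=0.86184, q=0.49307, disc=e^(-rΔt)=0.99108
k=6 terminal: V=max(K-S,0) → 81.1455 66.5635 46.9313 20.5000 0.0000 0.0000 0.0000
k=5: j=0 S=48.8545 intr=74.3955 cont=73.2955 V=74.3955[EX]; j=1 S=65.7742 intr=57.4758 cont=56.3758 V=57.4758[EX]; j=2 S=88.5536 intr=34.6964 cont=33.5964 V=34.6964[EX]; j=3 S=119.2223 intr=4.0277 cont=10.2994 V=10.2994[hold]; j=4 S=160.5123 intr=0.0000 cont=0.0000 V=0.0000[hold]; j=5 S=216.1023 intr=0.0000 cont=0.0000 V=0.0000[hold]  S*(5)=88.5536
k=4: j=0 S=56.6865 intr=66.5635 cont=65.4635 V=66.5635[EX]; j=1 S=76.3187 intr=46.9313 cont=45.8313 V=46.9313[EX]; j=2 S=102.7500 intr=20.5000 cont=22.4647 V=22.4647[hold]; j=3 S=138.3352 intr=0.0000 cont=5.1745 V=5.1745[hold]; j=4 S=186.2446 intr=0.0000 cont=0.0000 V=0.0000[hold]  S*(4)=76.3187
k=3: j=0 S=65.7742 intr=57.4758 cont=56.3758 V=57.4758[EX]; j=1 S=88.5536 intr=34.6964 cont=34.5565 V=34.6964[EX]; j=2 S=119.2223 intr=4.0277 cont=13.8151 V=13.8151[hold]; j=3 S=160.5123 intr=0.0000 cont=2.5997 V=2.5997[hold]  S*(3)=88.5536
k=2: j=0 S=76.3187 intr=46.9313 cont=45.8313 V=46.9313[EX]; j=1 S=102.7500 intr=20.5000 cont=24.1827 V=24.1827[hold]; j=2 S=138.3352 intr=0.0000 cont=8.2112 V=8.2112[hold]  S*(2)=76.3187
k=1: j=0 S=88.5536 intr=34.6964 cont=35.3960 V=35.3960[hold]; j=1 S=119.2223 intr=4.0277 cont=16.1622 V=16.1622[hold]  S*(1)=-
k=0: j=0 S=102.7500 intr=20.5000 cont=25.6812 V=25.6812[hold]  S*(0)=-

price = 25.6812
boundary = - - 76.3187 88.5536 76.3187 88.5536
tree:
25.6812
35.3960 16.1622
46.9313 24.1827 8.2112
57.4758 34.6964 13.8151 2.5997
66.5635 46.9313 22.4647 5.1745 0.0000
74.3955 57.4758 34.6964 10.2994 0.0000 0.0000
81.1455 66.5635 46.9313 20.5000 0.0000 0.0000 0.0000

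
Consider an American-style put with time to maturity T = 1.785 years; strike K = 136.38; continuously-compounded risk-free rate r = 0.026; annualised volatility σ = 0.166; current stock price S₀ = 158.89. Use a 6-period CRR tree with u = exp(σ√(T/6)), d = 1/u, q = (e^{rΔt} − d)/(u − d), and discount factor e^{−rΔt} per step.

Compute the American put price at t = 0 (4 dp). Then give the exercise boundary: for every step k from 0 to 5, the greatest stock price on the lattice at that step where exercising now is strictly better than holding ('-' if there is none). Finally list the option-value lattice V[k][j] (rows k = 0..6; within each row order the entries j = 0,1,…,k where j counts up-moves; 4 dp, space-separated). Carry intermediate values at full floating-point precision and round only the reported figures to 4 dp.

params: Δt=0.29750 u=1.09477 d=0.91344 q=0.52020 e^(-rΔt)=0.99229
t_6 payoffs: 44.0879 25.7664 3.8078 0.0000 0.0000 0.0000 0.0000
t_5: node(5,0) S=101.0384 payoff=35.3416 vs cont=34.2908 → 35.3416 [stop]  node(5,1) S=121.0962 payoff=15.2838 vs cont=14.2330 → 15.2838 [stop]  node(5,2) S=145.1358 payoff=0.0000 vs cont=1.8129 → 1.8129 [wait]  node(5,3) S=173.9477 payoff=0.0000 vs cont=0.0000 → 0.0000 [wait]  node(5,4) S=208.4792 payoff=0.0000 vs cont=0.0000 → 0.0000 [wait]  node(5,5) S=249.8657 payoff=0.0000 vs cont=0.0000 → 0.0000 [wait]  ⇒ S*(5)=121.0962
t_4: node(4,0) S=110.6136 payoff=25.7664 vs cont=24.7156 → 25.7664 [stop]  node(4,1) S=132.5722 payoff=3.8078 vs cont=8.2124 → 8.2124 [wait]  node(4,2) S=158.8900 payoff=0.0000 vs cont=0.8631 → 0.8631 [wait]  node(4,3) S=190.4323 payoff=0.0000 vs cont=0.0000 → 0.0000 [wait]  node(4,4) S=228.2363 payoff=0.0000 vs cont=0.0000 → 0.0000 [wait]  ⇒ S*(4)=110.6136
t_3: node(3,0) S=121.0962 payoff=15.2838 vs cont=16.5066 → 16.5066 [wait]  node(3,1) S=145.1358 payoff=0.0000 vs cont=4.3555 → 4.3555 [wait]  node(3,2) S=173.9477 payoff=0.0000 vs cont=0.4109 → 0.4109 [wait]  node(3,3) S=208.4792 payoff=0.0000 vs cont=0.0000 → 0.0000 [wait]  ⇒ S*(3)=-
t_2: node(2,0) S=132.5722 payoff=3.8078 vs cont=10.1071 → 10.1071 [wait]  node(2,1) S=158.8900 payoff=0.0000 vs cont=2.2858 → 2.2858 [wait]  node(2,2) S=190.4323 payoff=0.0000 vs cont=0.1956 → 0.1956 [wait]  ⇒ S*(2)=-
t_1: node(1,0) S=145.1358 payoff=0.0000 vs cont=5.9919 → 5.9919 [wait]  node(1,1) S=173.9477 payoff=0.0000 vs cont=1.1893 → 1.1893 [wait]  ⇒ S*(1)=-
t_0: node(0,0) S=158.8900 payoff=0.0000 vs cont=3.4666 → 3.4666 [wait]  ⇒ S*(0)=-

price = 3.4666
boundary = - - - - 110.6136 121.0962
tree:
3.4666
5.9919 1.1893
10.1071 2.2858 0.1956
16.5066 4.3555 0.4109 0.0000
25.7664 8.2124 0.8631 0.0000 0.0000
35.3416 15.2838 1.8129 0.0000 0.0000 0.0000
44.0879 25.7664 3.8078 0.0000 0.0000 0.0000 0.0000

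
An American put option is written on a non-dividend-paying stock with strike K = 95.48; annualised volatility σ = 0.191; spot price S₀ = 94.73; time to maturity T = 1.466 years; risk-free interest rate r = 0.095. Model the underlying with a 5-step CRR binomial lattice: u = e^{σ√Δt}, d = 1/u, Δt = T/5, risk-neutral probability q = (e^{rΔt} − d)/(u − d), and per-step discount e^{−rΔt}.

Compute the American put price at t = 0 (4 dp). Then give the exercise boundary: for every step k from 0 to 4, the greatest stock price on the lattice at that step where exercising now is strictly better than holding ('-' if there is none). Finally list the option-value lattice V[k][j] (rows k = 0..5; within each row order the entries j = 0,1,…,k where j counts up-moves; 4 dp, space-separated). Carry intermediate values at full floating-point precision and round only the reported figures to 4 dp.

Δt=0.29320, u=1.10896, d=0.90175, q=0.61048, disc=e^(-rΔt)=0.97253
k=5 terminal: V=max(K-S,0) → 38.9982 26.0192 10.0576 0.0000 0.0000 0.0000
k=4: j=0 S=62.6360 intr=32.8440 cont=30.2212 V=32.8440[EX]; j=1 S=77.0293 intr=18.4507 cont=15.8279 V=18.4507[EX]; j=2 S=94.7300 intr=0.7500 cont=3.8100 V=3.8100[hold]; j=3 S=116.4982 intr=0.0000 cont=0.0000 V=0.0000[hold]; j=4 S=143.2686 intr=0.0000 cont=0.0000 V=0.0000[hold]  S*(4)=77.0293
k=3: j=0 S=69.4608 intr=26.0192 cont=23.3964 V=26.0192[EX]; j=1 S=85.4224 intr=10.0576 cont=9.2516 V=10.0576[EX]; j=2 S=105.0518 intr=0.0000 cont=1.4433 V=1.4433[hold]; j=3 S=129.1918 intr=0.0000 cont=0.0000 V=0.0000[hold]  S*(3)=85.4224
k=2: j=0 S=77.0293 intr=18.4507 cont=15.8279 V=18.4507[EX]; j=1 S=94.7300 intr=0.7500 cont=4.6670 V=4.6670[hold]; j=2 S=116.4982 intr=0.0000 cont=0.5468 V=0.5468[hold]  S*(2)=77.0293
k=1: j=0 S=85.4224 intr=10.0576 cont=9.7603 V=10.0576[EX]; j=1 S=105.0518 intr=0.0000 cont=2.0926 V=2.0926[hold]  S*(1)=85.4224
k=0: j=0 S=94.7300 intr=0.7500 cont=5.0524 V=5.0524[hold]  S*(0)=-

price = 5.0524
boundary = - 85.4224 77.0293 85.4224 77.0293
tree:
5.0524
10.0576 2.0926
18.4507 4.6670 0.5468
26.0192 10.0576 1.4433 0.0000
32.8440 18.4507 3.8100 0.0000 0.0000
38.9982 26.0192 10.0576 0.0000 0.0000 0.0000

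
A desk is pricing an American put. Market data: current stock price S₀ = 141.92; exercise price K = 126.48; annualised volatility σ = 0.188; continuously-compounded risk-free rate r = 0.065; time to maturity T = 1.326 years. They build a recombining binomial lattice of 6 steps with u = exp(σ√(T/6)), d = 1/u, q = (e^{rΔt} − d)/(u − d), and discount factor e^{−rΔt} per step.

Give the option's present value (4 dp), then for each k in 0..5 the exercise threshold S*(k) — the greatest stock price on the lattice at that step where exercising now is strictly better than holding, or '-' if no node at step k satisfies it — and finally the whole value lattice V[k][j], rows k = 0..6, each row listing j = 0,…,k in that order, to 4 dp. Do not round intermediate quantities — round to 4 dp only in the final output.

price = 3.2095
boundary = - - - 108.8666 99.6579 108.8666
tree:
3.2095
5.8477 1.2169
10.3421 2.4627 0.2681
17.6134 4.8886 0.6177 0.0000
26.8221 9.4539 1.4231 0.0000 0.0000
35.2518 17.6134 3.2787 0.0000 0.0000 0.0000
42.9686 26.8221 7.5538 0.0000 0.0000 0.0000 0.0000

params: Δt=0.22100 u=1.09240 d=0.91541 q=0.55967 e^(-rΔt)=0.98574
t_6 payoffs: 42.9686 26.8221 7.5538 0.0000 0.0000 0.0000 0.0000
t_5: node(5,0) S=91.2282 payoff=35.2518 vs cont=33.4480 → 35.2518 [stop]  node(5,1) S=108.8666 payoff=17.6134 vs cont=15.8095 → 17.6134 [stop]  node(5,2) S=129.9154 payoff=0.0000 vs cont=3.2787 → 3.2787 [wait]  node(5,3) S=155.0339 payoff=0.0000 vs cont=0.0000 → 0.0000 [wait]  node(5,4) S=185.0088 payoff=0.0000 vs cont=0.0000 → 0.0000 [wait]  node(5,5) S=220.7793 payoff=0.0000 vs cont=0.0000 → 0.0000 [wait]  ⇒ S*(5)=108.8666
t_4: node(4,0) S=99.6579 payoff=26.8221 vs cont=25.0182 → 26.8221 [stop]  node(4,1) S=118.9262 payoff=7.5538 vs cont=9.4539 → 9.4539 [wait]  node(4,2) S=141.9200 payoff=0.0000 vs cont=1.4231 → 1.4231 [wait]  node(4,3) S=169.3595 payoff=0.0000 vs cont=0.0000 → 0.0000 [wait]  node(4,4) S=202.1042 payoff=0.0000 vs cont=0.0000 → 0.0000 [wait]  ⇒ S*(4)=99.6579
t_3: node(3,0) S=108.8666 payoff=17.6134 vs cont=16.8578 → 17.6134 [stop]  node(3,1) S=129.9154 payoff=0.0000 vs cont=4.8886 → 4.8886 [wait]  node(3,2) S=155.0339 payoff=0.0000 vs cont=0.6177 → 0.6177 [wait]  node(3,3) S=185.0088 payoff=0.0000 vs cont=0.0000 → 0.0000 [wait]  ⇒ S*(3)=108.8666
t_2: node(2,0) S=118.9262 payoff=7.5538 vs cont=10.3421 → 10.3421 [wait]  node(2,1) S=141.9200 payoff=0.0000 vs cont=2.4627 → 2.4627 [wait]  node(2,2) S=169.3595 payoff=0.0000 vs cont=0.2681 → 0.2681 [wait]  ⇒ S*(2)=-
t_1: node(1,0) S=129.9154 payoff=0.0000 vs cont=5.8477 → 5.8477 [wait]  node(1,1) S=155.0339 payoff=0.0000 vs cont=1.2169 → 1.2169 [wait]  ⇒ S*(1)=-
t_0: node(0,0) S=141.9200 payoff=0.0000 vs cont=3.2095 → 3.2095 [wait]  ⇒ S*(0)=-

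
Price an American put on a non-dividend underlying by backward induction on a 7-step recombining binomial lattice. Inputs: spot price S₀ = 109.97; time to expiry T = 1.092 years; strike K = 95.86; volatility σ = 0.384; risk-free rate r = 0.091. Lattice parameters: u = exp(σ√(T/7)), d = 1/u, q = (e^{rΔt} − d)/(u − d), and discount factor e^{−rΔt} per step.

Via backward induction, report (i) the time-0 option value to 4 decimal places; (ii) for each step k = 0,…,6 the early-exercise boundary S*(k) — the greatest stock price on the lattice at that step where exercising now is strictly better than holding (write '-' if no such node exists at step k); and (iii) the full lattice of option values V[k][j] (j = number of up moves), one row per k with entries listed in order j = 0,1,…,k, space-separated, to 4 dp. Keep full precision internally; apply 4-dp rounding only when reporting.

Δt=0.15600, u=1.16377, d=0.85927, q=0.50911, disc=e^(-rΔt)=0.98590
k=7 terminal: V=max(K-S,0) → 57.8240 44.3452 26.0900 1.3657 0.0000 0.0000 0.0000 0.0000
k=6: j=0 S=44.2653 intr=51.5947 cont=50.2435 V=51.5947[EX]; j=1 S=59.9515 intr=35.9085 cont=34.5573 V=35.9085[EX]; j=2 S=81.1965 intr=14.6635 cont=13.3123 V=14.6635[EX]; j=3 S=109.9700 intr=0.0000 cont=0.6609 V=0.6609[hold]; j=4 S=148.9400 intr=0.0000 cont=0.0000 V=0.0000[hold]; j=5 S=201.7197 intr=0.0000 cont=0.0000 V=0.0000[hold]; j=6 S=273.2029 intr=0.0000 cont=0.0000 V=0.0000[hold]  S*(6)=81.1965
k=5: j=0 S=51.5148 intr=44.3452 cont=42.9940 V=44.3452[EX]; j=1 S=69.7700 intr=26.0900 cont=24.7388 V=26.0900[EX]; j=2 S=94.4943 intr=1.3657 cont=7.4285 V=7.4285[hold]; j=3 S=127.9802 intr=0.0000 cont=0.3199 V=0.3199[hold]; j=4 S=173.3324 intr=0.0000 cont=0.0000 V=0.0000[hold]; j=5 S=234.7560 intr=0.0000 cont=0.0000 V=0.0000[hold]  S*(5)=69.7700
k=4: j=0 S=59.9515 intr=35.9085 cont=34.5573 V=35.9085[EX]; j=1 S=81.1965 intr=14.6635 cont=16.3554 V=16.3554[hold]; j=2 S=109.9700 intr=0.0000 cont=3.7557 V=3.7557[hold]; j=3 S=148.9400 intr=0.0000 cont=0.1548 V=0.1548[hold]; j=4 S=201.7197 intr=0.0000 cont=0.0000 V=0.0000[hold]  S*(4)=59.9515
k=3: j=0 S=69.7700 intr=26.0900 cont=25.5880 V=26.0900[EX]; j=1 S=94.4943 intr=1.3657 cont=9.8007 V=9.8007[hold]; j=2 S=127.9802 intr=0.0000 cont=1.8954 V=1.8954[hold]; j=3 S=173.3324 intr=0.0000 cont=0.0749 V=0.0749[hold]  S*(3)=69.7700
k=2: j=0 S=81.1965 intr=14.6635 cont=17.5461 V=17.5461[hold]; j=1 S=109.9700 intr=0.0000 cont=5.6946 V=5.6946[hold]; j=2 S=148.9400 intr=0.0000 cont=0.9549 V=0.9549[hold]  S*(2)=-
k=1: j=0 S=94.4943 intr=1.3657 cont=11.3501 V=11.3501[hold]; j=1 S=127.9802 intr=0.0000 cont=3.2353 V=3.2353[hold]  S*(1)=-
k=0: j=0 S=109.9700 intr=0.0000 cont=7.1171 V=7.1171[hold]  S*(0)=-

price = 7.1171
boundary = - - - 69.7700 59.9515 69.7700 81.1965
tree:
7.1171
11.3501 3.2353
17.5461 5.6946 0.9549
26.0900 9.8007 1.8954 0.0749
35.9085 16.3554 3.7557 0.1548 0.0000
44.3452 26.0900 7.4285 0.3199 0.0000 0.0000
51.5947 35.9085 14.6635 0.6609 0.0000 0.0000 0.0000
57.8240 44.3452 26.0900 1.3657 0.0000 0.0000 0.0000 0.0000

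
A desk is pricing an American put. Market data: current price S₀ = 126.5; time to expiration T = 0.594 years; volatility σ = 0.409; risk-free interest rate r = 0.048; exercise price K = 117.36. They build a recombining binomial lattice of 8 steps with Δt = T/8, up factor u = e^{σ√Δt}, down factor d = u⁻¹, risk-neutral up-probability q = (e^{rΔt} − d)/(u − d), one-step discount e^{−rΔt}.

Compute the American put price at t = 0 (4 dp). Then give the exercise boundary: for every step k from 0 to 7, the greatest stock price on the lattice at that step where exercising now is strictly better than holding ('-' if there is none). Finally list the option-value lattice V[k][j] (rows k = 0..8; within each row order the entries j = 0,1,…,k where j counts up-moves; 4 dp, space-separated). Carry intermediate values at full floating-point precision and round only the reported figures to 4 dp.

Δt=0.07425  u=1.11790  d=0.89454  q=0.48815  discount=0.99644
step 8 (expiry): payoffs max(K−S,0) = 65.4942 52.5438 36.3598 16.1349 0.0000 0.0000 0.0000 0.0000 0.0000
step 7: (k=7,j=0): S=57.9806, (K−S)⁺=59.3794, hold=58.9619 ⇒ V=59.3794 exercise | (k=7,j=1): S=72.4577, (K−S)⁺=44.9023, hold=44.4848 ⇒ V=44.9023 exercise | (k=7,j=2): S=90.5497, (K−S)⁺=26.8103, hold=26.3928 ⇒ V=26.8103 exercise | (k=7,j=3): S=113.1591, (K−S)⁺=4.2009, hold=8.2292 ⇒ V=8.2292 continue | (k=7,j=4): S=141.4138, (K−S)⁺=0.0000, hold=0.0000 ⇒ V=0.0000 continue | (k=7,j=5): S=176.7234, (K−S)⁺=0.0000, hold=0.0000 ⇒ V=0.0000 continue | (k=7,j=6): S=220.8495, (K−S)⁺=0.0000, hold=0.0000 ⇒ V=0.0000 continue | (k=7,j=7): S=275.9934, (K−S)⁺=0.0000, hold=0.0000 ⇒ V=0.0000 continue  boundary S*=90.5497
step 6: (k=6,j=0): S=64.8162, (K−S)⁺=52.5438, hold=52.1263 ⇒ V=52.5438 exercise | (k=6,j=1): S=81.0002, (K−S)⁺=36.3598, hold=35.9423 ⇒ V=36.3598 exercise | (k=6,j=2): S=101.2251, (K−S)⁺=16.1349, hold=17.6768 ⇒ V=17.6768 continue | (k=6,j=3): S=126.5000, (K−S)⁺=0.0000, hold=4.1971 ⇒ V=4.1971 continue | (k=6,j=4): S=158.0858, (K−S)⁺=0.0000, hold=0.0000 ⇒ V=0.0000 continue | (k=6,j=5): S=197.5583, (K−S)⁺=0.0000, hold=0.0000 ⇒ V=0.0000 continue | (k=6,j=6): S=246.8866, (K−S)⁺=0.0000, hold=0.0000 ⇒ V=0.0000 continue  boundary S*=81.0002
step 5: (k=5,j=0): S=72.4577, (K−S)⁺=44.9023, hold=44.4848 ⇒ V=44.9023 exercise | (k=5,j=1): S=90.5497, (K−S)⁺=26.8103, hold=27.1428 ⇒ V=27.1428 continue | (k=5,j=2): S=113.1591, (K−S)⁺=4.2009, hold=11.0572 ⇒ V=11.0572 continue | (k=5,j=3): S=141.4138, (K−S)⁺=0.0000, hold=2.1407 ⇒ V=2.1407 continue | (k=5,j=4): S=176.7234, (K−S)⁺=0.0000, hold=0.0000 ⇒ V=0.0000 continue | (k=5,j=5): S=220.8495, (K−S)⁺=0.0000, hold=0.0000 ⇒ V=0.0000 continue  boundary S*=72.4577
step 4: (k=4,j=0): S=81.0002, (K−S)⁺=36.3598, hold=36.1040 ⇒ V=36.3598 exercise | (k=4,j=1): S=101.2251, (K−S)⁺=16.1349, hold=19.2219 ⇒ V=19.2219 continue | (k=4,j=2): S=126.5000, (K−S)⁺=0.0000, hold=6.6807 ⇒ V=6.6807 continue | (k=4,j=3): S=158.0858, (K−S)⁺=0.0000, hold=1.0918 ⇒ V=1.0918 continue | (k=4,j=4): S=197.5583, (K−S)⁺=0.0000, hold=0.0000 ⇒ V=0.0000 continue  boundary S*=81.0002
step 3: (k=3,j=0): S=90.5497, (K−S)⁺=26.8103, hold=27.8944 ⇒ V=27.8944 continue | (k=3,j=1): S=113.1591, (K−S)⁺=4.2009, hold=13.0533 ⇒ V=13.0533 continue | (k=3,j=2): S=141.4138, (K−S)⁺=0.0000, hold=3.9384 ⇒ V=3.9384 continue | (k=3,j=3): S=176.7234, (K−S)⁺=0.0000, hold=0.5568 ⇒ V=0.5568 continue  boundary S*=-
step 2: (k=2,j=0): S=101.2251, (K−S)⁺=16.1349, hold=20.5762 ⇒ V=20.5762 continue | (k=2,j=1): S=126.5000, (K−S)⁺=0.0000, hold=8.5733 ⇒ V=8.5733 continue | (k=2,j=2): S=158.0858, (K−S)⁺=0.0000, hold=2.2796 ⇒ V=2.2796 continue  boundary S*=-
step 1: (k=1,j=0): S=113.1591, (K−S)⁺=4.2009, hold=14.6646 ⇒ V=14.6646 continue | (k=1,j=1): S=141.4138, (K−S)⁺=0.0000, hold=5.4814 ⇒ V=5.4814 continue  boundary S*=-
step 0: (k=0,j=0): S=126.5000, (K−S)⁺=0.0000, hold=10.1456 ⇒ V=10.1456 continue  boundary S*=-

price = 10.1456
boundary = - - - - 81.0002 72.4577 81.0002 90.5497
tree:
10.1456
14.6646 5.4814
20.5762 8.5733 2.2796
27.8944 13.0533 3.9384 0.5568
36.3598 19.2219 6.6807 1.0918 0.0000
44.9023 27.1428 11.0572 2.1407 0.0000 0.0000
52.5438 36.3598 17.6768 4.1971 0.0000 0.0000 0.0000
59.3794 44.9023 26.8103 8.2292 0.0000 0.0000 0.0000 0.0000
65.4942 52.5438 36.3598 16.1349 0.0000 0.0000 0.0000 0.0000 0.0000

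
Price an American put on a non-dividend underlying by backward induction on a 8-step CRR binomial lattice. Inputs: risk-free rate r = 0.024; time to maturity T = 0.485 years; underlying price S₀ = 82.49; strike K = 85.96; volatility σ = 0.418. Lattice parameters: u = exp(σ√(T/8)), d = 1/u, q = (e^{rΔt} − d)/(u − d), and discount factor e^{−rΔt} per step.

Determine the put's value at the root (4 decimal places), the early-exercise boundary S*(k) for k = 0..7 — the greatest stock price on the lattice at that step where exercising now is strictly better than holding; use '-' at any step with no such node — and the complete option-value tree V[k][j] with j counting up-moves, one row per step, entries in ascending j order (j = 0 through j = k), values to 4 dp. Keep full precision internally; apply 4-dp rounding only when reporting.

Δt=0.06062  u=1.10840  d=0.90220  q=0.48135  discount=0.99855
step 8 (expiry): payoffs max(K−S,0) = 49.7508 41.4749 31.3075 18.8162 3.4700 0.0000 0.0000 0.0000 0.0000
step 7: (k=7,j=0): S=40.1344, (K−S)⁺=45.8256, hold=45.7006 ⇒ V=45.8256 exercise | (k=7,j=1): S=49.3074, (K−S)⁺=36.6526, hold=36.5276 ⇒ V=36.6526 exercise | (k=7,j=2): S=60.5770, (K−S)⁺=25.3830, hold=25.2580 ⇒ V=25.3830 exercise | (k=7,j=3): S=74.4224, (K−S)⁺=11.5376, hold=11.4127 ⇒ V=11.5376 exercise | (k=7,j=4): S=91.4322, (K−S)⁺=0.0000, hold=1.7971 ⇒ V=1.7971 continue | (k=7,j=5): S=112.3298, (K−S)⁺=0.0000, hold=0.0000 ⇒ V=0.0000 continue | (k=7,j=6): S=138.0036, (K−S)⁺=0.0000, hold=0.0000 ⇒ V=0.0000 continue | (k=7,j=7): S=169.5454, (K−S)⁺=0.0000, hold=0.0000 ⇒ V=0.0000 continue  boundary S*=74.4224
step 6: (k=6,j=0): S=44.4851, (K−S)⁺=41.4749, hold=41.3499 ⇒ V=41.4749 exercise | (k=6,j=1): S=54.6525, (K−S)⁺=31.3075, hold=31.1825 ⇒ V=31.3075 exercise | (k=6,j=2): S=67.1438, (K−S)⁺=18.8162, hold=18.6913 ⇒ V=18.8162 exercise | (k=6,j=3): S=82.4900, (K−S)⁺=3.4700, hold=6.8390 ⇒ V=6.8390 continue | (k=6,j=4): S=101.3437, (K−S)⁺=0.0000, hold=0.9307 ⇒ V=0.9307 continue | (k=6,j=5): S=124.5067, (K−S)⁺=0.0000, hold=0.0000 ⇒ V=0.0000 continue | (k=6,j=6): S=152.9637, (K−S)⁺=0.0000, hold=0.0000 ⇒ V=0.0000 continue  boundary S*=67.1438
step 5: (k=5,j=0): S=49.3074, (K−S)⁺=36.6526, hold=36.5276 ⇒ V=36.6526 exercise | (k=5,j=1): S=60.5770, (K−S)⁺=25.3830, hold=25.2580 ⇒ V=25.3830 exercise | (k=5,j=2): S=74.4224, (K−S)⁺=11.5376, hold=13.0320 ⇒ V=13.0320 continue | (k=5,j=3): S=91.4322, (K−S)⁺=0.0000, hold=3.9892 ⇒ V=3.9892 continue | (k=5,j=4): S=112.3298, (K−S)⁺=0.0000, hold=0.4820 ⇒ V=0.4820 continue | (k=5,j=5): S=138.0036, (K−S)⁺=0.0000, hold=0.0000 ⇒ V=0.0000 continue  boundary S*=60.5770
step 4: (k=4,j=0): S=54.6525, (K−S)⁺=31.3075, hold=31.1825 ⇒ V=31.3075 exercise | (k=4,j=1): S=67.1438, (K−S)⁺=18.8162, hold=19.4095 ⇒ V=19.4095 continue | (k=4,j=2): S=82.4900, (K−S)⁺=3.4700, hold=8.6666 ⇒ V=8.6666 continue | (k=4,j=3): S=101.3437, (K−S)⁺=0.0000, hold=2.2977 ⇒ V=2.2977 continue | (k=4,j=4): S=124.5067, (K−S)⁺=0.0000, hold=0.2496 ⇒ V=0.2496 continue  boundary S*=54.6525
step 3: (k=3,j=0): S=60.5770, (K−S)⁺=25.3830, hold=25.5432 ⇒ V=25.5432 continue | (k=3,j=1): S=74.4224, (K−S)⁺=11.5376, hold=14.2177 ⇒ V=14.2177 continue | (k=3,j=2): S=91.4322, (K−S)⁺=0.0000, hold=5.5927 ⇒ V=5.5927 continue | (k=3,j=3): S=112.3298, (K−S)⁺=0.0000, hold=1.3099 ⇒ V=1.3099 continue  boundary S*=-
step 2: (k=2,j=0): S=67.1438, (K−S)⁺=18.8162, hold=20.0624 ⇒ V=20.0624 continue | (k=2,j=1): S=82.4900, (K−S)⁺=3.4700, hold=10.0514 ⇒ V=10.0514 continue | (k=2,j=2): S=101.3437, (K−S)⁺=0.0000, hold=3.5261 ⇒ V=3.5261 continue  boundary S*=-
step 1: (k=1,j=0): S=74.4224, (K−S)⁺=11.5376, hold=15.2214 ⇒ V=15.2214 continue | (k=1,j=1): S=91.4322, (K−S)⁺=0.0000, hold=6.9004 ⇒ V=6.9004 continue  boundary S*=-
step 0: (k=0,j=0): S=82.4900, (K−S)⁺=3.4700, hold=11.1997 ⇒ V=11.1997 continue  boundary S*=-

price = 11.1997
boundary = - - - - 54.6525 60.5770 67.1438 74.4224
tree:
11.1997
15.2214 6.9004
20.0624 10.0514 3.5261
25.5432 14.2177 5.5927 1.3099
31.3075 19.4095 8.6666 2.2977 0.2496
36.6526 25.3830 13.0320 3.9892 0.4820 0.0000
41.4749 31.3075 18.8162 6.8390 0.9307 0.0000 0.0000
45.8256 36.6526 25.3830 11.5376 1.7971 0.0000 0.0000 0.0000
49.7508 41.4749 31.3075 18.8162 3.4700 0.0000 0.0000 0.0000 0.0000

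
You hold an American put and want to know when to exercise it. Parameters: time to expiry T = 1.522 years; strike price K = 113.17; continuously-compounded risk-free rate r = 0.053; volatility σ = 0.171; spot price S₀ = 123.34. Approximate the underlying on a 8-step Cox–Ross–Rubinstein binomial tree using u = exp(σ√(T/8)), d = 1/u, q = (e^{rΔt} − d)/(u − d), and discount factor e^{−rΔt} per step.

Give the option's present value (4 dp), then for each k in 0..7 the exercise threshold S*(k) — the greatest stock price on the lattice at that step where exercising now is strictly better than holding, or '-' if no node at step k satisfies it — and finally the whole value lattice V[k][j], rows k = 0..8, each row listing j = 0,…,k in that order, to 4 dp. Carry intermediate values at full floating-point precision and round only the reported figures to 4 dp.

price = 3.4722
boundary = - - - 98.6113 91.5239 98.6113 91.5239 98.6113
tree:
3.4722
5.7770 1.6446
9.3323 2.9657 0.5906
14.5587 5.2152 1.1743 0.1225
21.6461 8.8881 2.2971 0.2745 0.0000
28.2242 14.5587 4.3981 0.6151 0.0000 0.0000
34.3294 21.6461 8.1763 1.3785 0.0000 0.0000 0.0000
39.9959 28.2242 14.5587 3.0891 0.0000 0.0000 0.0000 0.0000
45.2551 34.3294 21.6461 6.9224 0.0000 0.0000 0.0000 0.0000 0.0000

params: Δt=0.19025 u=1.07744 d=0.92813 q=0.54924 e^(-rΔt)=0.98997
t_8 payoffs: 45.2551 34.3294 21.6461 6.9224 0.0000 0.0000 0.0000 0.0000 0.0000
t_7: node(7,0) S=73.1741 payoff=39.9959 vs cont=38.8605 → 39.9959 [stop]  node(7,1) S=84.9458 payoff=28.2242 vs cont=27.0888 → 28.2242 [stop]  node(7,2) S=98.6113 payoff=14.5587 vs cont=13.4233 → 14.5587 [stop]  node(7,3) S=114.4752 payoff=0.0000 vs cont=3.0891 → 3.0891 [wait]  node(7,4) S=132.8912 payoff=0.0000 vs cont=0.0000 → 0.0000 [wait]  node(7,5) S=154.2699 payoff=0.0000 vs cont=0.0000 → 0.0000 [wait]  node(7,6) S=179.0877 payoff=0.0000 vs cont=0.0000 → 0.0000 [wait]  node(7,7) S=207.8981 payoff=0.0000 vs cont=0.0000 → 0.0000 [wait]  ⇒ S*(7)=98.6113
t_6: node(6,0) S=78.8406 payoff=34.3294 vs cont=33.1941 → 34.3294 [stop]  node(6,1) S=91.5239 payoff=21.6461 vs cont=20.5107 → 21.6461 [stop]  node(6,2) S=106.2476 payoff=6.9224 vs cont=8.1763 → 8.1763 [wait]  node(6,3) S=123.3400 payoff=0.0000 vs cont=1.3785 → 1.3785 [wait]  node(6,4) S=143.1821 payoff=0.0000 vs cont=0.0000 → 0.0000 [wait]  node(6,5) S=166.2162 payoff=0.0000 vs cont=0.0000 → 0.0000 [wait]  node(6,6) S=192.9560 payoff=0.0000 vs cont=0.0000 → 0.0000 [wait]  ⇒ S*(6)=91.5239
t_5: node(5,0) S=84.9458 payoff=28.2242 vs cont=27.0888 → 28.2242 [stop]  node(5,1) S=98.6113 payoff=14.5587 vs cont=14.1051 → 14.5587 [stop]  node(5,2) S=114.4752 payoff=0.0000 vs cont=4.3981 → 4.3981 [wait]  node(5,3) S=132.8912 payoff=0.0000 vs cont=0.6151 → 0.6151 [wait]  node(5,4) S=154.2699 payoff=0.0000 vs cont=0.0000 → 0.0000 [wait]  node(5,5) S=179.0877 payoff=0.0000 vs cont=0.0000 → 0.0000 [wait]  ⇒ S*(5)=98.6113
t_4: node(4,0) S=91.5239 payoff=21.6461 vs cont=20.5107 → 21.6461 [stop]  node(4,1) S=106.2476 payoff=6.9224 vs cont=8.8881 → 8.8881 [wait]  node(4,2) S=123.3400 payoff=0.0000 vs cont=2.2971 → 2.2971 [wait]  node(4,3) S=143.1821 payoff=0.0000 vs cont=0.2745 → 0.2745 [wait]  node(4,4) S=166.2162 payoff=0.0000 vs cont=0.0000 → 0.0000 [wait]  ⇒ S*(4)=91.5239
t_3: node(3,0) S=98.6113 payoff=14.5587 vs cont=14.4921 → 14.5587 [stop]  node(3,1) S=114.4752 payoff=0.0000 vs cont=5.2152 → 5.2152 [wait]  node(3,2) S=132.8912 payoff=0.0000 vs cont=1.1743 → 1.1743 [wait]  node(3,3) S=154.2699 payoff=0.0000 vs cont=0.1225 → 0.1225 [wait]  ⇒ S*(3)=98.6113
t_2: node(2,0) S=106.2476 payoff=6.9224 vs cont=9.3323 → 9.3323 [wait]  node(2,1) S=123.3400 payoff=0.0000 vs cont=2.9657 → 2.9657 [wait]  node(2,2) S=143.1821 payoff=0.0000 vs cont=0.5906 → 0.5906 [wait]  ⇒ S*(2)=-
t_1: node(1,0) S=114.4752 payoff=0.0000 vs cont=5.7770 → 5.7770 [wait]  node(1,1) S=132.8912 payoff=0.0000 vs cont=1.6446 → 1.6446 [wait]  ⇒ S*(1)=-
t_0: node(0,0) S=123.3400 payoff=0.0000 vs cont=3.4722 → 3.4722 [wait]  ⇒ S*(0)=-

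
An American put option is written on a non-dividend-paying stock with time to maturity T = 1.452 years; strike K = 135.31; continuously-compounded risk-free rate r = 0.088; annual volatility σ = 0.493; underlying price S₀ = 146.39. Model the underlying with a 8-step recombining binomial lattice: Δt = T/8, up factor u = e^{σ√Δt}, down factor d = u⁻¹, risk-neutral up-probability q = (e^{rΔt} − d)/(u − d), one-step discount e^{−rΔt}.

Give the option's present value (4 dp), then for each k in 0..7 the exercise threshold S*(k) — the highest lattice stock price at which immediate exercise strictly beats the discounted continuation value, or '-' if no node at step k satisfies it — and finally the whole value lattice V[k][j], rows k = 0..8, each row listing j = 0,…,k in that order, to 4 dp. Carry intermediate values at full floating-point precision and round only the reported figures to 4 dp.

params: Δt=0.18150 u=1.23372 d=0.81056 q=0.48573 e^(-rΔt)=0.98415
t_8 payoffs: 108.0337 93.7938 72.1200 39.1310 0.0000 0.0000 0.0000 0.0000 0.0000
t_7: node(7,0) S=33.6513 payoff=101.6587 vs cont=99.5147 → 101.6587 [stop]  node(7,1) S=51.2192 payoff=84.0908 vs cont=81.9468 → 84.0908 [stop]  node(7,2) S=77.9587 payoff=57.3513 vs cont=55.2073 → 57.3513 [stop]  node(7,3) S=118.6576 payoff=16.6524 vs cont=19.8050 → 19.8050 [wait]  node(7,4) S=180.6039 payoff=0.0000 vs cont=0.0000 → 0.0000 [wait]  node(7,5) S=274.8897 payoff=0.0000 vs cont=0.0000 → 0.0000 [wait]  node(7,6) S=418.3982 payoff=0.0000 vs cont=0.0000 → 0.0000 [wait]  node(7,7) S=636.8267 payoff=0.0000 vs cont=0.0000 → 0.0000 [wait]  ⇒ S*(7)=77.9587
t_6: node(6,0) S=41.5162 payoff=93.7938 vs cont=91.6498 → 93.7938 [stop]  node(6,1) S=63.1900 payoff=72.1200 vs cont=69.9760 → 72.1200 [stop]  node(6,2) S=96.1790 payoff=39.1310 vs cont=38.4941 → 39.1310 [stop]  node(6,3) S=146.3900 payoff=0.0000 vs cont=10.0237 → 10.0237 [wait]  node(6,4) S=222.8142 payoff=0.0000 vs cont=0.0000 → 0.0000 [wait]  node(6,5) S=339.1362 payoff=0.0000 vs cont=0.0000 → 0.0000 [wait]  node(6,6) S=516.1852 payoff=0.0000 vs cont=0.0000 → 0.0000 [wait]  ⇒ S*(6)=96.1790
t_5: node(5,0) S=51.2192 payoff=84.0908 vs cont=81.9468 → 84.0908 [stop]  node(5,1) S=77.9587 payoff=57.3513 vs cont=55.2073 → 57.3513 [stop]  node(5,2) S=118.6576 payoff=16.6524 vs cont=24.5967 → 24.5967 [wait]  node(5,3) S=180.6039 payoff=0.0000 vs cont=5.0732 → 5.0732 [wait]  node(5,4) S=274.8897 payoff=0.0000 vs cont=0.0000 → 0.0000 [wait]  node(5,5) S=418.3982 payoff=0.0000 vs cont=0.0000 → 0.0000 [wait]  ⇒ S*(5)=77.9587
t_4: node(4,0) S=63.1900 payoff=72.1200 vs cont=69.9760 → 72.1200 [stop]  node(4,1) S=96.1790 payoff=39.1310 vs cont=40.7847 → 40.7847 [wait]  node(4,2) S=146.3900 payoff=0.0000 vs cont=14.8740 → 14.8740 [wait]  node(4,3) S=222.8142 payoff=0.0000 vs cont=2.5676 → 2.5676 [wait]  node(4,4) S=339.1362 payoff=0.0000 vs cont=0.0000 → 0.0000 [wait]  ⇒ S*(4)=63.1900
t_3: node(3,0) S=77.9587 payoff=57.3513 vs cont=55.9978 → 57.3513 [stop]  node(3,1) S=118.6576 payoff=16.6524 vs cont=27.7522 → 27.7522 [wait]  node(3,2) S=180.6039 payoff=0.0000 vs cont=8.7554 → 8.7554 [wait]  node(3,3) S=274.8897 payoff=0.0000 vs cont=1.2995 → 1.2995 [wait]  ⇒ S*(3)=77.9587
t_2: node(2,0) S=96.1790 payoff=39.1310 vs cont=42.2932 → 42.2932 [wait]  node(2,1) S=146.3900 payoff=0.0000 vs cont=18.2314 → 18.2314 [wait]  node(2,2) S=222.8142 payoff=0.0000 vs cont=5.0525 → 5.0525 [wait]  ⇒ S*(2)=-
t_1: node(1,0) S=118.6576 payoff=16.6524 vs cont=30.1206 → 30.1206 [wait]  node(1,1) S=180.6039 payoff=0.0000 vs cont=11.6425 → 11.6425 [wait]  ⇒ S*(1)=-
t_0: node(0,0) S=146.3900 payoff=0.0000 vs cont=20.8102 → 20.8102 [wait]  ⇒ S*(0)=-

price = 20.8102
boundary = - - - 77.9587 63.1900 77.9587 96.1790 77.9587
tree:
20.8102
30.1206 11.6425
42.2932 18.2314 5.0525
57.3513 27.7522 8.7554 1.2995
72.1200 40.7847 14.8740 2.5676 0.0000
84.0908 57.3513 24.5967 5.0732 0.0000 0.0000
93.7938 72.1200 39.1310 10.0237 0.0000 0.0000 0.0000
101.6587 84.0908 57.3513 19.8050 0.0000 0.0000 0.0000 0.0000
108.0337 93.7938 72.1200 39.1310 0.0000 0.0000 0.0000 0.0000 0.0000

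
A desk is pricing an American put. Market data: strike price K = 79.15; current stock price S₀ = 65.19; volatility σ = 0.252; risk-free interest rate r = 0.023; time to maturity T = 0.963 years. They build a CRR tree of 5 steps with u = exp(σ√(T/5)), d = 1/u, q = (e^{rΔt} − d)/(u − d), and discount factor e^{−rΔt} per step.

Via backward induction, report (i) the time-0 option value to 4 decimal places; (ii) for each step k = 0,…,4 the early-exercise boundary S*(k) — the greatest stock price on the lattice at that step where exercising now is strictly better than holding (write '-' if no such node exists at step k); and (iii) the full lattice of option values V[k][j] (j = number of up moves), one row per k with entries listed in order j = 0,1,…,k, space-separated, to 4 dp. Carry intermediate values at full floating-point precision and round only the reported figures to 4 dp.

price = 15.4058
boundary = - - 52.2542 58.3648 65.1900
tree:
15.4058
20.8137 9.9701
26.8958 14.7317 5.1516
32.3667 20.7852 8.6245 1.6182
37.2648 26.8958 13.9600 3.2022 0.0000
41.6500 32.3667 20.7852 6.3366 0.0000 0.0000

Δt=0.19260, u=1.11694, d=0.89530, q=0.49241, disc=e^(-rΔt)=0.99558
k=5 terminal: V=max(K-S,0) → 41.6500 32.3667 20.7852 6.3366 0.0000 0.0000
k=4: j=0 S=41.8852 intr=37.2648 cont=36.9149 V=37.2648[EX]; j=1 S=52.2542 intr=26.8958 cont=26.5460 V=26.8958[EX]; j=2 S=65.1900 intr=13.9600 cont=13.6102 V=13.9600[EX]; j=3 S=81.3282 intr=0.0000 cont=3.2022 V=3.2022[hold]; j=4 S=101.4615 intr=0.0000 cont=0.0000 V=0.0000[hold]  S*(4)=65.1900
k=3: j=0 S=46.7833 intr=32.3667 cont=32.0169 V=32.3667[EX]; j=1 S=58.3648 intr=20.7852 cont=20.4354 V=20.7852[EX]; j=2 S=72.8134 intr=6.3366 cont=8.6245 V=8.6245[hold]; j=3 S=90.8387 intr=0.0000 cont=1.6182 V=1.6182[hold]  S*(3)=58.3648
k=2: j=0 S=52.2542 intr=26.8958 cont=26.5460 V=26.8958[EX]; j=1 S=65.1900 intr=13.9600 cont=14.7317 V=14.7317[hold]; j=2 S=81.3282 intr=0.0000 cont=5.1516 V=5.1516[hold]  S*(2)=52.2542
k=1: j=0 S=58.3648 intr=20.7852 cont=20.8137 V=20.8137[hold]; j=1 S=72.8134 intr=6.3366 cont=9.9701 V=9.9701[hold]  S*(1)=-
k=0: j=0 S=65.1900 intr=13.9600 cont=15.4058 V=15.4058[hold]  S*(0)=-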